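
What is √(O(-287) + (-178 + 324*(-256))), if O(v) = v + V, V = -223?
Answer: 4*I*√5227 ≈ 289.19*I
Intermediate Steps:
O(v) = -223 + v (O(v) = v - 223 = -223 + v)
√(O(-287) + (-178 + 324*(-256))) = √((-223 - 287) + (-178 + 324*(-256))) = √(-510 + (-178 - 82944)) = √(-510 - 83122) = √(-83632) = 4*I*√5227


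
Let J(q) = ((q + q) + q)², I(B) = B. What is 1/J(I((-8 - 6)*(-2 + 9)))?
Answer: 1/86436 ≈ 1.1569e-5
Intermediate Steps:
J(q) = 9*q² (J(q) = (2*q + q)² = (3*q)² = 9*q²)
1/J(I((-8 - 6)*(-2 + 9))) = 1/(9*((-8 - 6)*(-2 + 9))²) = 1/(9*(-14*7)²) = 1/(9*(-98)²) = 1/(9*9604) = 1/86436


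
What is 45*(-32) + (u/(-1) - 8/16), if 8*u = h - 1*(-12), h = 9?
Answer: -11545/8 ≈ -1443.1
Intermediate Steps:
u = 21/8 (u = (9 - 1*(-12))/8 = (9 + 12)/8 = (⅛)*21 = 21/8 ≈ 2.6250)
45*(-32) + (u/(-1) - 8/16) = 45*(-32) + ((21/8)/(-1) - 8/16) = -1440 + ((21/8)*(-1) - 8*1/16) = -1440 + (-21/8 - ½) = -1440 - 25/8 = -11545/8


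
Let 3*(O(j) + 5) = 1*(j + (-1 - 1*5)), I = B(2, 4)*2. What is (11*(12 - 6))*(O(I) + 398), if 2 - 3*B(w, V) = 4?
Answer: 77330/3 ≈ 25777.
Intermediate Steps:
B(w, V) = -⅔ (B(w, V) = ⅔ - ⅓*4 = ⅔ - 4/3 = -⅔)
I = -4/3 (I = -⅔*2 = -4/3 ≈ -1.3333)
O(j) = -7 + j/3 (O(j) = -5 + (1*(j + (-1 - 1*5)))/3 = -5 + (1*(j + (-1 - 5)))/3 = -5 + (1*(j - 6))/3 = -5 + (1*(-6 + j))/3 = -5 + (-6 + j)/3 = -5 + (-2 + j/3) = -7 + j/3)
(11*(12 - 6))*(O(I) + 398) = (11*(12 - 6))*((-7 + (⅓)*(-4/3)) + 398) = (11*6)*((-7 - 4/9) + 398) = 66*(-67/9 + 398) = 66*(3515/9) = 77330/3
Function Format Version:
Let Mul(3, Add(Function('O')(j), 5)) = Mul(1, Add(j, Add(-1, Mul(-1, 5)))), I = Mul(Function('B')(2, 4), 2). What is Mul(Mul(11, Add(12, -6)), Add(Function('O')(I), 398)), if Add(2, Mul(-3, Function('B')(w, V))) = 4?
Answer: Rational(77330, 3) ≈ 25777.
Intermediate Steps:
Function('B')(w, V) = Rational(-2, 3) (Function('B')(w, V) = Add(Rational(2, 3), Mul(Rational(-1, 3), 4)) = Add(Rational(2, 3), Rational(-4, 3)) = Rational(-2, 3))
I = Rational(-4, 3) (I = Mul(Rational(-2, 3), 2) = Rational(-4, 3) ≈ -1.3333)
Function('O')(j) = Add(-7, Mul(Rational(1, 3), j)) (Function('O')(j) = Add(-5, Mul(Rational(1, 3), Mul(1, Add(j, Add(-1, Mul(-1, 5)))))) = Add(-5, Mul(Rational(1, 3), Mul(1, Add(j, Add(-1, -5))))) = Add(-5, Mul(Rational(1, 3), Mul(1, Add(j, -6)))) = Add(-5, Mul(Rational(1, 3), Mul(1, Add(-6, j)))) = Add(-5, Mul(Rational(1, 3), Add(-6, j))) = Add(-5, Add(-2, Mul(Rational(1, 3), j))) = Add(-7, Mul(Rational(1, 3), j)))
Mul(Mul(11, Add(12, -6)), Add(Function('O')(I), 398)) = Mul(Mul(11, Add(12, -6)), Add(Add(-7, Mul(Rational(1, 3), Rational(-4, 3))), 398)) = Mul(Mul(11, 6), Add(Add(-7, Rational(-4, 9)), 398)) = Mul(66, Add(Rational(-67, 9), 398)) = Mul(66, Rational(3515, 9)) = Rational(77330, 3)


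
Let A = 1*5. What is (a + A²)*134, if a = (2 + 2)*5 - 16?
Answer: 3886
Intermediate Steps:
A = 5
a = 4 (a = 4*5 - 16 = 20 - 16 = 4)
(a + A²)*134 = (4 + 5²)*134 = (4 + 25)*134 = 29*134 = 3886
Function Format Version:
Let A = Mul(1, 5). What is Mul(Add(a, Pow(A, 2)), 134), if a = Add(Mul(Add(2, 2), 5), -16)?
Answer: 3886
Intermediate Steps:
A = 5
a = 4 (a = Add(Mul(4, 5), -16) = Add(20, -16) = 4)
Mul(Add(a, Pow(A, 2)), 134) = Mul(Add(4, Pow(5, 2)), 134) = Mul(Add(4, 25), 134) = Mul(29, 134) = 3886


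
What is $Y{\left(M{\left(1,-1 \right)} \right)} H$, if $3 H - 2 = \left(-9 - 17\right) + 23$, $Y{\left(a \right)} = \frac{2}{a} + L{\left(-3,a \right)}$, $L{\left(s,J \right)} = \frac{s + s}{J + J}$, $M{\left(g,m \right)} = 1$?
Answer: $\frac{1}{3} \approx 0.33333$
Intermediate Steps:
$L{\left(s,J \right)} = \frac{s}{J}$ ($L{\left(s,J \right)} = \frac{2 s}{2 J} = 2 s \frac{1}{2 J} = \frac{s}{J}$)
$Y{\left(a \right)} = - \frac{1}{a}$ ($Y{\left(a \right)} = \frac{2}{a} - \frac{3}{a} = - \frac{1}{a}$)
$H = - \frac{1}{3}$ ($H = \frac{2}{3} + \frac{\left(-9 - 17\right) + 23}{3} = \frac{2}{3} + \frac{-26 + 23}{3} = \frac{2}{3} + \frac{1}{3} \left(-3\right) = \frac{2}{3} - 1 = - \frac{1}{3} \approx -0.33333$)
$Y{\left(M{\left(1,-1 \right)} \right)} H = - 1^{-1} \left(- \frac{1}{3}\right) = \left(-1\right) 1 \left(- \frac{1}{3}\right) = \left(-1\right) \left(- \frac{1}{3}\right) = \frac{1}{3}$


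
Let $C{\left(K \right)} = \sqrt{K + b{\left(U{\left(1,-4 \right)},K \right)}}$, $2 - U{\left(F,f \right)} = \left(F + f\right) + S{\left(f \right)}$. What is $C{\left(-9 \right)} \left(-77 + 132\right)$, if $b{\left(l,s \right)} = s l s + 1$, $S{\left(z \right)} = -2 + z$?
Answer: $55 \sqrt{883} \approx 1634.3$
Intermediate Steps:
$U{\left(F,f \right)} = 4 - F - 2 f$ ($U{\left(F,f \right)} = 2 - \left(\left(F + f\right) + \left(-2 + f\right)\right) = 2 - \left(-2 + F + 2 f\right) = 4 - F - 2 f$)
$b{\left(l,s \right)} = 1 + l s^{2}$ ($b{\left(l,s \right)} = l s s + 1 = l s^{2} + 1 = 1 + l s^{2}$)
$C{\left(K \right)} = \sqrt{1 + K + 11 K^{2}}$ ($C{\left(K \right)} = \sqrt{K + \left(1 + \left(4 - 1 - -8\right) K^{2}\right)} = \sqrt{K + \left(1 + \left(4 - 1 + 8\right) K^{2}\right)} = \sqrt{K + \left(1 + 11 K^{2}\right)} = \sqrt{1 + K + 11 K^{2}}$)
$C{\left(-9 \right)} \left(-77 + 132\right) = \sqrt{1 - 9 + 11 \left(-9\right)^{2}} \left(-77 + 132\right) = \sqrt{1 - 9 + 11 \cdot 81} \cdot 55 = \sqrt{1 - 9 + 891} \cdot 55 = \sqrt{883} \cdot 55 = 55 \sqrt{883}$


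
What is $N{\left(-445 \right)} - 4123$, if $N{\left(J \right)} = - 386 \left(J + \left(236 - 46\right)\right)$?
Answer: $94307$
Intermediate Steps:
$N{\left(J \right)} = -73340 - 386 J$ ($N{\left(J \right)} = - 386 \left(J + 190\right) = - 386 \left(190 + J\right) = -73340 - 386 J$)
$N{\left(-445 \right)} - 4123 = \left(-73340 - -171770\right) - 4123 = \left(-73340 + 171770\right) - 4123 = 98430 - 4123 = 94307$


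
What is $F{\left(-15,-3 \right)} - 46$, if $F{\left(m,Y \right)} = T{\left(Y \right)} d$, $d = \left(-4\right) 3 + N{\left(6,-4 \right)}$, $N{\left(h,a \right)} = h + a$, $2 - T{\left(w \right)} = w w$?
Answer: $24$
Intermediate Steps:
$T{\left(w \right)} = 2 - w^{2}$ ($T{\left(w \right)} = 2 - w w = 2 - w^{2}$)
$N{\left(h,a \right)} = a + h$
$d = -10$ ($d = \left(-4\right) 3 + \left(-4 + 6\right) = -12 + 2 = -10$)
$F{\left(m,Y \right)} = -20 + 10 Y^{2}$ ($F{\left(m,Y \right)} = \left(2 - Y^{2}\right) \left(-10\right) = -20 + 10 Y^{2}$)
$F{\left(-15,-3 \right)} - 46 = \left(-20 + 10 \left(-3\right)^{2}\right) - 46 = \left(-20 + 10 \cdot 9\right) - 46 = \left(-20 + 90\right) - 46 = 70 - 46 = 24$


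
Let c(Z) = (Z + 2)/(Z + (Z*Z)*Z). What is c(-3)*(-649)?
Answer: -649/30 ≈ -21.633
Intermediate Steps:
c(Z) = (2 + Z)/(Z + Z³) (c(Z) = (2 + Z)/(Z + Z²*Z) = (2 + Z)/(Z + Z³))
c(-3)*(-649) = ((2 - 3)/(-3 + (-3)³))*(-649) = (-1/(-3 - 27))*(-649) = (-1/(-30))*(-649) = -1/30*(-1)*(-649) = (1/30)*(-649) = -649/30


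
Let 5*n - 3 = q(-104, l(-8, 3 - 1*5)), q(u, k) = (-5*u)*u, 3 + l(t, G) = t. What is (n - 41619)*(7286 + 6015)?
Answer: -3487149772/5 ≈ -6.9743e+8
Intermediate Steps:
l(t, G) = -3 + t
q(u, k) = -5*u²
n = -54077/5 (n = ⅗ + (-5*(-104)²)/5 = ⅗ + (-5*10816)/5 = ⅗ + (⅕)*(-54080) = ⅗ - 10816 = -54077/5 ≈ -10815.)
(n - 41619)*(7286 + 6015) = (-54077/5 - 41619)*(7286 + 6015) = -262172/5*13301 = -3487149772/5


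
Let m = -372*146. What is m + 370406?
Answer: 316094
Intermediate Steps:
m = -54312
m + 370406 = -54312 + 370406 = 316094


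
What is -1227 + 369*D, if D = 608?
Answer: 223125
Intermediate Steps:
-1227 + 369*D = -1227 + 369*608 = -1227 + 224352 = 223125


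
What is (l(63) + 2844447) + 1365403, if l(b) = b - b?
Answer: 4209850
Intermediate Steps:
l(b) = 0
(l(63) + 2844447) + 1365403 = (0 + 2844447) + 1365403 = 2844447 + 1365403 = 4209850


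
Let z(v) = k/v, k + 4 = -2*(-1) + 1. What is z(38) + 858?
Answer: 32603/38 ≈ 857.97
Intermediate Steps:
k = -1 (k = -4 + (-2*(-1) + 1) = -4 + (2 + 1) = -4 + 3 = -1)
z(v) = -1/v
z(38) + 858 = -1/38 + 858 = 32603/38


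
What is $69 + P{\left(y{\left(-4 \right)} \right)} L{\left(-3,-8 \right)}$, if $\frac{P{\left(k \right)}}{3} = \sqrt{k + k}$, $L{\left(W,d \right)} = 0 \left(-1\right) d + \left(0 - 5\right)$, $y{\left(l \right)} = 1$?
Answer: $69 - 15 \sqrt{2} \approx 47.787$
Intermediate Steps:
$L{\left(W,d \right)} = -5$ ($L{\left(W,d \right)} = 0 d + \left(0 - 5\right) = 0 - 5 = -5$)
$P{\left(k \right)} = 3 \sqrt{2} \sqrt{k}$ ($P{\left(k \right)} = 3 \sqrt{k + k} = 3 \sqrt{2 k} = 3 \sqrt{2} \sqrt{k}$)
$69 + P{\left(y{\left(-4 \right)} \right)} L{\left(-3,-8 \right)} = 69 + 3 \sqrt{2} \sqrt{1} \left(-5\right) = 69 + 3 \sqrt{2} \cdot 1 \left(-5\right) = 69 + 3 \sqrt{2} \left(-5\right) = 69 - 15 \sqrt{2}$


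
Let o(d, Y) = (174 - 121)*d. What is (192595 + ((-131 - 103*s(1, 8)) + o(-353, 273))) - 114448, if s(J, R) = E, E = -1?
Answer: 59410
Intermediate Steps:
s(J, R) = -1
o(d, Y) = 53*d
(192595 + ((-131 - 103*s(1, 8)) + o(-353, 273))) - 114448 = (192595 + ((-131 - 103*(-1)) + 53*(-353))) - 114448 = (192595 + ((-131 + 103) - 18709)) - 114448 = (192595 + (-28 - 18709)) - 114448 = (192595 - 18737) - 114448 = 173858 - 114448 = 59410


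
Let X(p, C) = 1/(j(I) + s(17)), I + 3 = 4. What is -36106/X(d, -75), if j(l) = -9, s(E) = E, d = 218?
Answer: -288848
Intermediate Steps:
I = 1 (I = -3 + 4 = 1)
X(p, C) = 1/8 (X(p, C) = 1/(-9 + 17) = 1/8)
-36106/X(d, -75) = -36106/1/8 = -36106*8 = -288848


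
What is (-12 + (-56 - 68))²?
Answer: 18496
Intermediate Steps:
(-12 + (-56 - 68))² = (-12 - 124)² = (-136)² = 18496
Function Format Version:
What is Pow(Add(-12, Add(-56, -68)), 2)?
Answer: 18496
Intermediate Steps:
Pow(Add(-12, Add(-56, -68)), 2) = Pow(Add(-12, -124), 2) = Pow(-136, 2) = 18496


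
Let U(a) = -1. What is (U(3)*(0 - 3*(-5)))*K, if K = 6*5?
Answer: -450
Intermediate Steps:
K = 30
(U(3)*(0 - 3*(-5)))*K = -(0 - 3*(-5))*30 = -(0 + 15)*30 = -1*15*30 = -15*30 = -450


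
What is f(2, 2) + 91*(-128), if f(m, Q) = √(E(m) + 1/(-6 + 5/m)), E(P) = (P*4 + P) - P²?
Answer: -11648 + 2*√70/7 ≈ -11646.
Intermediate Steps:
E(P) = -P² + 5*P (E(P) = (4*P + P) - P² = 5*P - P² = -P² + 5*P)
f(m, Q) = √(1/(-6 + 5/m) + m*(5 - m)) (f(m, Q) = √(m*(5 - m) + 1/(-6 + 5/m)) = √(1/(-6 + 5/m) + m*(5 - m)))
f(2, 2) + 91*(-128) = √(2*(-26 - 6*2² + 35*2)/(-5 + 6*2)) + 91*(-128) = √(2*(-26 - 6*4 + 70)/(-5 + 12)) - 11648 = √(2*(-26 - 24 + 70)/7) - 11648 = √(2*(⅐)*20) - 11648 = √(40/7) - 11648 = 2*√70/7 - 11648 = -11648 + 2*√70/7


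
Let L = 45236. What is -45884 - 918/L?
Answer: -1037804771/22618 ≈ -45884.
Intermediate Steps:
-45884 - 918/L = -45884 - 918/45236 = -45884 - 918*1/45236 = -45884 - 459/22618 = -1037804771/22618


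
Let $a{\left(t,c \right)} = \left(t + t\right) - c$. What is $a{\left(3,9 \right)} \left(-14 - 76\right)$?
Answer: $270$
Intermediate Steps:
$a{\left(t,c \right)} = - c + 2 t$ ($a{\left(t,c \right)} = 2 t - c = - c + 2 t$)
$a{\left(3,9 \right)} \left(-14 - 76\right) = \left(\left(-1\right) 9 + 2 \cdot 3\right) \left(-14 - 76\right) = \left(-9 + 6\right) \left(-90\right) = \left(-3\right) \left(-90\right) = 270$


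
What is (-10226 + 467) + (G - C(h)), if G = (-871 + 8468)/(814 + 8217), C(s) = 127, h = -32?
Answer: -89272869/9031 ≈ -9885.2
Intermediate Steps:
G = 7597/9031 ≈ 0.84121
(-10226 + 467) + (G - C(h)) = (-10226 + 467) + (7597/9031 - 1*127) = -9759 + (7597/9031 - 127) = -9759 - 1139340/9031 = -89272869/9031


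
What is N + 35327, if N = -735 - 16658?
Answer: 17934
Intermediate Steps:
N = -17393
N + 35327 = -17393 + 35327 = 17934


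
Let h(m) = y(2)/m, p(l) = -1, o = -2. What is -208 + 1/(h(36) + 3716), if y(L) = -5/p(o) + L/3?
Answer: -83479652/401345 ≈ -208.00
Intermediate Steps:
y(L) = 5 + L/3 (y(L) = -5/(-1) + L/3 = -5*(-1) + L*(1/3) = 5 + L/3)
h(m) = 17/(3*m) (h(m) = (5 + (1/3)*2)/m = (5 + 2/3)/m = 17/(3*m))
-208 + 1/(h(36) + 3716) = -208 + 1/((17/3)/36 + 3716) = -208 + 1/((17/3)*(1/36) + 3716) = -208 + 1/(17/108 + 3716) = -208 + 1/(401345/108) = -208 + 108/401345 = -83479652/401345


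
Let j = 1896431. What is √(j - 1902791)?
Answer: 2*I*√1590 ≈ 79.75*I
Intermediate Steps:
√(j - 1902791) = √(1896431 - 1902791) = √(-6360) = 2*I*√1590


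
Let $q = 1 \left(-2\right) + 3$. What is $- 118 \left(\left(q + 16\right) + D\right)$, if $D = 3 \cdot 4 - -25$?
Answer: $-6372$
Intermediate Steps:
$q = 1$ ($q = -2 + 3 = 1$)
$D = 37$ ($D = 12 + 25 = 37$)
$- 118 \left(\left(q + 16\right) + D\right) = - 118 \left(\left(1 + 16\right) + 37\right) = - 118 \left(17 + 37\right) = \left(-118\right) 54 = -6372$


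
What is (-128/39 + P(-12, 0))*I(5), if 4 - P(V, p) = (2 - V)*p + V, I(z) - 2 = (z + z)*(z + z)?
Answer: 16864/13 ≈ 1297.2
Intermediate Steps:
I(z) = 2 + 4*z**2 (I(z) = 2 + (z + z)*(z + z) = 2 + (2*z)*(2*z) = 2 + 4*z**2)
P(V, p) = 4 - V - p*(2 - V) (P(V, p) = 4 - ((2 - V)*p + V) = 4 - (p*(2 - V) + V) = 4 - (V + p*(2 - V)) = 4 + (-V - p*(2 - V)) = 4 - V - p*(2 - V))
(-128/39 + P(-12, 0))*I(5) = (-128/39 + (4 - 1*(-12) - 2*0 - 12*0))*(2 + 4*5**2) = (-128*1/39 + (4 + 12 + 0 + 0))*(2 + 4*25) = (-128/39 + 16)*(2 + 100) = (496/39)*102 = 16864/13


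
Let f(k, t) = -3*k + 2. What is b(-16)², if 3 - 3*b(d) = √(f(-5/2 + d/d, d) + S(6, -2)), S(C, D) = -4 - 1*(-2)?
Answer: 3/2 - √2 ≈ 0.085786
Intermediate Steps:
S(C, D) = -2 (S(C, D) = -4 + 2 = -2)
f(k, t) = 2 - 3*k
b(d) = 1 - √2/2 (b(d) = 1 - √((2 - 3*(-5/2 + d/d)) - 2)/3 = 1 - √((2 - 3*(-5*½ + 1)) - 2)/3 = 1 - √((2 - 3*(-5/2 + 1)) - 2)/3 = 1 - √((2 - 3*(-3/2)) - 2)/3 = 1 - √((2 + 9/2) - 2)/3 = 1 - √(13/2 - 2)/3 = 1 - √2/2)
b(-16)² = (1 - √2/2)²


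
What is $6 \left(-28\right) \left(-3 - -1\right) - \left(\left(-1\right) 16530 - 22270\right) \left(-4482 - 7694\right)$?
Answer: $-472428464$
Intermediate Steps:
$6 \left(-28\right) \left(-3 - -1\right) - \left(\left(-1\right) 16530 - 22270\right) \left(-4482 - 7694\right) = - 168 \left(-3 + \left(-4 + 5\right)\right) - \left(-16530 - 22270\right) \left(-12176\right) = - 168 \left(-3 + 1\right) - \left(-38800\right) \left(-12176\right) = \left(-168\right) \left(-2\right) - 472428800 = 336 - 472428800 = -472428464$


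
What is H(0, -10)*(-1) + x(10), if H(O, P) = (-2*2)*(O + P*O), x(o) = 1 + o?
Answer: 11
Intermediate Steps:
H(O, P) = -4*O - 4*O*P (H(O, P) = -4*(O + O*P) = -4*O - 4*O*P)
H(0, -10)*(-1) + x(10) = -4*0*(1 - 10)*(-1) + (1 + 10) = -4*0*(-9)*(-1) + 11 = 0*(-1) + 11 = 0 + 11 = 11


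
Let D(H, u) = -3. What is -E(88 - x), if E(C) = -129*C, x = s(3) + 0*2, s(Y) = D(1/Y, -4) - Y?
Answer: 12126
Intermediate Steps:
s(Y) = -3 - Y
x = -6 (x = (-3 - 1*3) + 0*2 = (-3 - 3) + 0 = -6 + 0 = -6)
-E(88 - x) = -(-129)*(88 - 1*(-6)) = -(-129)*(88 + 6) = -(-129)*94 = -1*(-12126) = 12126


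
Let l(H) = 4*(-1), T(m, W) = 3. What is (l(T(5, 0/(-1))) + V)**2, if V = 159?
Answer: 24025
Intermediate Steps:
l(H) = -4
(l(T(5, 0/(-1))) + V)**2 = (-4 + 159)**2 = 155**2 = 24025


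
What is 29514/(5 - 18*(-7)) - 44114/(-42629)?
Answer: 1263931240/5584399 ≈ 226.33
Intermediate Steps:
29514/(5 - 18*(-7)) - 44114/(-42629) = 29514/(5 + 126) - 44114*(-1/42629) = 29514/131 + 44114/42629 = 1263931240/5584399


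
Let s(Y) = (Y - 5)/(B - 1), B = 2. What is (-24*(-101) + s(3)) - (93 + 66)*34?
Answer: -2984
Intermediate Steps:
s(Y) = -5 + Y (s(Y) = (Y - 5)/(2 - 1) = (-5 + Y)/1 = (-5 + Y)*1 = -5 + Y)
(-24*(-101) + s(3)) - (93 + 66)*34 = (-24*(-101) + (-5 + 3)) - (93 + 66)*34 = (2424 - 2) - 159*34 = 2422 - 1*5406 = 2422 - 5406 = -2984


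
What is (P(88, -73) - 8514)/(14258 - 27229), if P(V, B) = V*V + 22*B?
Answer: 2376/12971 ≈ 0.18318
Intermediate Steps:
P(V, B) = V² + 22*B
(P(88, -73) - 8514)/(14258 - 27229) = ((88² + 22*(-73)) - 8514)/(14258 - 27229) = ((7744 - 1606) - 8514)/(-12971) = (6138 - 8514)*(-1/12971) = -2376*(-1/12971) = 2376/12971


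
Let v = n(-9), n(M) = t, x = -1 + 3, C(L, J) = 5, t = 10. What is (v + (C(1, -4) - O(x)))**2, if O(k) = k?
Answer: 169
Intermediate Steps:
x = 2
n(M) = 10
v = 10
(v + (C(1, -4) - O(x)))**2 = (10 + (5 - 1*2))**2 = (10 + (5 - 2))**2 = (10 + 3)**2 = 13**2 = 169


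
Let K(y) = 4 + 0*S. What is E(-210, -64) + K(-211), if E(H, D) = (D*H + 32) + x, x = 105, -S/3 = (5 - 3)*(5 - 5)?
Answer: 13581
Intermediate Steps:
S = 0 (S = -3*(5 - 3)*(5 - 5) = -6*0 = -3*0 = 0)
K(y) = 4 (K(y) = 4 + 0*0 = 4 + 0 = 4)
E(H, D) = 137 + D*H (E(H, D) = (D*H + 32) + 105 = (32 + D*H) + 105 = 137 + D*H)
E(-210, -64) + K(-211) = (137 - 64*(-210)) + 4 = (137 + 13440) + 4 = 13577 + 4 = 13581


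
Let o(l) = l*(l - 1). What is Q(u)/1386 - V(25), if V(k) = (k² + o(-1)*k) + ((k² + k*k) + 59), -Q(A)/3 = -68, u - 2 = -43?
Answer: -458270/231 ≈ -1983.9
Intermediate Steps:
u = -41 (u = 2 - 43 = -41)
o(l) = l*(-1 + l)
Q(A) = 204 (Q(A) = -3*(-68) = 204)
V(k) = 59 + 2*k + 3*k² (V(k) = (k² + (-(-1 - 1))*k) + ((k² + k*k) + 59) = (k² + (-1*(-2))*k) + ((k² + k²) + 59) = (k² + 2*k) + (2*k² + 59) = (k² + 2*k) + (59 + 2*k²) = 59 + 2*k + 3*k²)
Q(u)/1386 - V(25) = 204/1386 - (59 + 2*25 + 3*25²) = 204*(1/1386) - (59 + 50 + 3*625) = 34/231 - (59 + 50 + 1875) = 34/231 - 1*1984 = 34/231 - 1984 = -458270/231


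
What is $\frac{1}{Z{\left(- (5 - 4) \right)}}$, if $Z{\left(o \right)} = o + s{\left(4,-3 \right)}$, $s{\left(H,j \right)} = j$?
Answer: $- \frac{1}{4} \approx -0.25$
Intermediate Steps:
$Z{\left(o \right)} = -3 + o$ ($Z{\left(o \right)} = o - 3 = -3 + o$)
$\frac{1}{Z{\left(- (5 - 4) \right)}} = \frac{1}{-3 - \left(5 - 4\right)} = \frac{1}{-3 - 1} = \frac{1}{-4} = - \frac{1}{4}$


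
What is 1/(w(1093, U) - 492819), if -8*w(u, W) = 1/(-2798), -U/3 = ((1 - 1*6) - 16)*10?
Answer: -22384/11031260495 ≈ -2.0291e-6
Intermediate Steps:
U = 630 (U = -3*((1 - 1*6) - 16)*10 = -3*((1 - 6) - 16)*10 = -3*(-5 - 16)*10 = -(-63)*10 = -3*(-210) = 630)
w(u, W) = 1/22384 (w(u, W) = -1/8/(-2798) = -1/8*(-1/2798) = 1/22384)
1/(w(1093, U) - 492819) = 1/(1/22384 - 492819) = 1/(-11031260495/22384) = -22384/11031260495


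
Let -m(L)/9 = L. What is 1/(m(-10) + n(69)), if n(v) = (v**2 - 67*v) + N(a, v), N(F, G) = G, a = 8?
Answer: 1/297 ≈ 0.0033670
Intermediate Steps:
m(L) = -9*L
n(v) = v**2 - 66*v (n(v) = (v**2 - 67*v) + v = v**2 - 66*v)
1/(m(-10) + n(69)) = 1/(-9*(-10) + 69*(-66 + 69)) = 1/(90 + 69*3) = 1/(90 + 207) = 1/297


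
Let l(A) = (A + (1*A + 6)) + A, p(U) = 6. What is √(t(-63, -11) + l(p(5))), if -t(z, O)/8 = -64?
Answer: 2*√134 ≈ 23.152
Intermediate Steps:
t(z, O) = 512 (t(z, O) = -8*(-64) = 512)
l(A) = 6 + 3*A (l(A) = (A + (A + 6)) + A = (A + (6 + A)) + A = (6 + 2*A) + A = 6 + 3*A)
√(t(-63, -11) + l(p(5))) = √(512 + (6 + 3*6)) = √(512 + (6 + 18)) = √(512 + 24) = √536 = 2*√134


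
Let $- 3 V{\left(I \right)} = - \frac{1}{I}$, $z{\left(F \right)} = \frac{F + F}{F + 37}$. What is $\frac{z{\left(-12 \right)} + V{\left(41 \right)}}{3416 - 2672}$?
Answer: $- \frac{2927}{2287800} \approx -0.0012794$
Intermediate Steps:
$z{\left(F \right)} = \frac{2 F}{37 + F}$
$V{\left(I \right)} = \frac{1}{3 I}$ ($V{\left(I \right)} = - \frac{\left(-1\right) \frac{1}{I}}{3} = \frac{1}{3 I}$)
$\frac{z{\left(-12 \right)} + V{\left(41 \right)}}{3416 - 2672} = \frac{2 \left(-12\right) \frac{1}{37 - 12} + \frac{1}{3 \cdot 41}}{3416 - 2672} = \frac{2 \left(-12\right) \frac{1}{25} + \frac{1}{3} \cdot \frac{1}{41}}{744} = \left(2 \left(-12\right) \frac{1}{25} + \frac{1}{123}\right) \frac{1}{744} = \left(- \frac{24}{25} + \frac{1}{123}\right) \frac{1}{744} = \left(- \frac{2927}{3075}\right) \frac{1}{744} = - \frac{2927}{2287800}$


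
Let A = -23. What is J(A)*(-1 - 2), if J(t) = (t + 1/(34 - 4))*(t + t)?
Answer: -15847/5 ≈ -3169.4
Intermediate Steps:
J(t) = 2*t*(1/30 + t) (J(t) = (t + 1/30)*(2*t) = (1/30 + t)*(2*t) = 2*t*(1/30 + t))
J(A)*(-1 - 2) = ((1/15)*(-23)*(1 + 30*(-23)))*(-1 - 2) = ((1/15)*(-23)*(1 - 690))*(-3) = ((1/15)*(-23)*(-689))*(-3) = (15847/15)*(-3) = -15847/5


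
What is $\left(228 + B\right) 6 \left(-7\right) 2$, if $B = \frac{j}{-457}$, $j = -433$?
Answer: $- \frac{8788836}{457} \approx -19232.0$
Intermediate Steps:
$B = \frac{433}{457}$ ($B = - \frac{433}{-457} = \left(-433\right) \left(- \frac{1}{457}\right) = \frac{433}{457} \approx 0.94748$)
$\left(228 + B\right) 6 \left(-7\right) 2 = \left(228 + \frac{433}{457}\right) 6 \left(-7\right) 2 = \frac{104629 \left(\left(-42\right) 2\right)}{457} = \frac{104629}{457} \left(-84\right) = - \frac{8788836}{457}$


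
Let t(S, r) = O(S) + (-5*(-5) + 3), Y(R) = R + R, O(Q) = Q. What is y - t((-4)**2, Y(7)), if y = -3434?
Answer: -3478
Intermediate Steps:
Y(R) = 2*R
t(S, r) = 28 + S (t(S, r) = S + (-5*(-5) + 3) = S + (25 + 3) = S + 28 = 28 + S)
y - t((-4)**2, Y(7)) = -3434 - (28 + (-4)**2) = -3434 - (28 + 16) = -3434 - 1*44 = -3434 - 44 = -3478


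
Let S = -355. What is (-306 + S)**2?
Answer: 436921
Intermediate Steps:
(-306 + S)**2 = (-306 - 355)**2 = (-661)**2 = 436921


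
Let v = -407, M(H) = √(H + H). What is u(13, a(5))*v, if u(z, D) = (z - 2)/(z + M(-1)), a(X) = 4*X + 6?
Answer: -58201/171 + 4477*I*√2/171 ≈ -340.36 + 37.026*I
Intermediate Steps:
M(H) = √2*√H (M(H) = √(2*H) = √2*√H)
a(X) = 6 + 4*X
u(z, D) = (-2 + z)/(z + I*√2) (u(z, D) = (z - 2)/(z + √2*√(-1)) = (-2 + z)/(z + √2*I) = (-2 + z)/(z + I*√2))
u(13, a(5))*v = ((-2 + 13)/(13 + I*√2))*(-407) = (11/(13 + I*√2))*(-407) = -4477/(13 + I*√2)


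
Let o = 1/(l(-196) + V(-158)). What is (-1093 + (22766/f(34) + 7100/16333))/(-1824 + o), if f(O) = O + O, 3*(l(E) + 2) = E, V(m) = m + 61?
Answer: 12203403203/29374410510 ≈ 0.41544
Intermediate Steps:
V(m) = 61 + m
l(E) = -2 + E/3
f(O) = 2*O
o = -3/493 (o = 1/((-2 + (⅓)*(-196)) + (61 - 158)) = 1/((-2 - 196/3) - 97) = 1/(-202/3 - 97) = 1/(-493/3) = -3/493 ≈ -0.0060852)
(-1093 + (22766/f(34) + 7100/16333))/(-1824 + o) = (-1093 + (22766/((2*34)) + 7100/16333))/(-1824 - 3/493) = (-1093 + (22766/68 + 7100*(1/16333)))/(-899235/493) = (-1093 + (22766*(1/68) + 7100/16333))*(-493/899235) = (-1093 + (11383/34 + 7100/16333))*(-493/899235) = (-1093 + 186159939/555322)*(-493/899235) = -420807007/555322*(-493/899235) = 12203403203/29374410510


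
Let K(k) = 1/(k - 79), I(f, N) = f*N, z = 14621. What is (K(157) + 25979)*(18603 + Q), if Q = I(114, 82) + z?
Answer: 43133162818/39 ≈ 1.1060e+9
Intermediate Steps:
I(f, N) = N*f
Q = 23969 (Q = 82*114 + 14621 = 9348 + 14621 = 23969)
K(k) = 1/(-79 + k)
(K(157) + 25979)*(18603 + Q) = (1/(-79 + 157) + 25979)*(18603 + 23969) = (1/78 + 25979)*42572 = (2026363/78)*42572 = 43133162818/39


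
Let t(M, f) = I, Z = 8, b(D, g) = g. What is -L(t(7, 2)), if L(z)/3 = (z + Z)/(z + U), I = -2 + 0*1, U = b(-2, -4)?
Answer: 3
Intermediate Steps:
U = -4
I = -2 (I = -2 + 0 = -2)
t(M, f) = -2
L(z) = 3*(8 + z)/(-4 + z) (L(z) = 3*((z + 8)/(z - 4)) = 3*((8 + z)/(-4 + z)) = 3*(8 + z)/(-4 + z))
-L(t(7, 2)) = -3*(8 - 2)/(-4 - 2) = -3*6/(-6) = -3*(-1)*6/6 = -1*(-3) = 3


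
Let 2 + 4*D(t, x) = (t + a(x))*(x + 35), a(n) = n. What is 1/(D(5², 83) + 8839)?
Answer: 2/24049 ≈ 8.3163e-5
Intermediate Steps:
D(t, x) = -½ + (35 + x)*(t + x)/4 (D(t, x) = -½ + ((t + x)*(x + 35))/4 = -½ + ((t + x)*(35 + x))/4 = -½ + ((35 + x)*(t + x))/4 = -½ + (35 + x)*(t + x)/4)
1/(D(5², 83) + 8839) = 1/((-½ + (¼)*83² + (35/4)*5² + (35/4)*83 + (¼)*5²*83) + 8839) = 1/((-½ + (¼)*6889 + (35/4)*25 + 2905/4 + (¼)*25*83) + 8839) = 1/((-½ + 6889/4 + 875/4 + 2905/4 + 2075/4) + 8839) = 1/(6371/2 + 8839) = 1/(24049/2) = 2/24049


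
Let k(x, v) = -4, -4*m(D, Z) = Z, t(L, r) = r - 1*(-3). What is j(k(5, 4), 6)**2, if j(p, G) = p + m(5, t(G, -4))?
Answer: 225/16 ≈ 14.063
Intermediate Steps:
t(L, r) = 3 + r (t(L, r) = r + 3 = 3 + r)
m(D, Z) = -Z/4
j(p, G) = 1/4 + p (j(p, G) = p - (3 - 4)/4 = p - 1/4*(-1) = p + 1/4 = 1/4 + p)
j(k(5, 4), 6)**2 = (1/4 - 4)**2 = (-15/4)**2 = 225/16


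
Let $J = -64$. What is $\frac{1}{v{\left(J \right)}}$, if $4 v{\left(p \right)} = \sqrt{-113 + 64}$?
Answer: $- \frac{4 i}{7} \approx - 0.57143 i$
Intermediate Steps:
$v{\left(p \right)} = \frac{7 i}{4}$ ($v{\left(p \right)} = \frac{\sqrt{-113 + 64}}{4} = \frac{\sqrt{-49}}{4} = \frac{7 i}{4}$)
$\frac{1}{v{\left(J \right)}} = \frac{1}{\frac{7}{4} i} = - \frac{4 i}{7}$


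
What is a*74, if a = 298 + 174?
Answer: 34928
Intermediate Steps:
a = 472
a*74 = 472*74 = 34928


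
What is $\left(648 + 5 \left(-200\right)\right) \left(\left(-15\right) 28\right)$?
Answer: $147840$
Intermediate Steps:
$\left(648 + 5 \left(-200\right)\right) \left(\left(-15\right) 28\right) = \left(648 - 1000\right) \left(-420\right) = \left(-352\right) \left(-420\right) = 147840$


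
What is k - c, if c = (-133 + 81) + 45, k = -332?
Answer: -325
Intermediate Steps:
c = -7 (c = -52 + 45 = -7)
k - c = -332 - 1*(-7) = -332 + 7 = -325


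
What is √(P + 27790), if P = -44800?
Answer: 9*I*√210 ≈ 130.42*I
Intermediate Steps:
√(P + 27790) = √(-44800 + 27790) = √(-17010) = 9*I*√210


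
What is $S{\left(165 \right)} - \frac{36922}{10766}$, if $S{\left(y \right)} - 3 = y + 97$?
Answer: $\frac{1408034}{5383} \approx 261.57$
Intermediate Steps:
$S{\left(y \right)} = 100 + y$ ($S{\left(y \right)} = 3 + \left(y + 97\right) = 3 + \left(97 + y\right) = 100 + y$)
$S{\left(165 \right)} - \frac{36922}{10766} = \left(100 + 165\right) - \frac{36922}{10766} = 265 - \frac{18461}{5383} = \frac{1408034}{5383}$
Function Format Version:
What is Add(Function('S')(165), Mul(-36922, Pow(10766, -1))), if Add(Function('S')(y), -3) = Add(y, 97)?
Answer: Rational(1408034, 5383) ≈ 261.57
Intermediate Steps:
Function('S')(y) = Add(100, y) (Function('S')(y) = Add(3, Add(y, 97)) = Add(3, Add(97, y)) = Add(100, y))
Add(Function('S')(165), Mul(-36922, Pow(10766, -1))) = Add(Add(100, 165), Mul(-36922, Pow(10766, -1))) = Add(265, Mul(-36922, Rational(1, 10766))) = Add(265, Rational(-18461, 5383)) = Rational(1408034, 5383)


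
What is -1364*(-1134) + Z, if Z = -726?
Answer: 1546050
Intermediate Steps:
-1364*(-1134) + Z = -1364*(-1134) - 726 = 1546776 - 726 = 1546050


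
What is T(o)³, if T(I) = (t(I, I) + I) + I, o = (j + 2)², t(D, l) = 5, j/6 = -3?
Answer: 138188413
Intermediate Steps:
j = -18 (j = 6*(-3) = -18)
o = 256 (o = (-18 + 2)² = (-16)² = 256)
T(I) = 5 + 2*I (T(I) = (5 + I) + I = 5 + 2*I)
T(o)³ = (5 + 2*256)³ = (5 + 512)³ = 517³ = 138188413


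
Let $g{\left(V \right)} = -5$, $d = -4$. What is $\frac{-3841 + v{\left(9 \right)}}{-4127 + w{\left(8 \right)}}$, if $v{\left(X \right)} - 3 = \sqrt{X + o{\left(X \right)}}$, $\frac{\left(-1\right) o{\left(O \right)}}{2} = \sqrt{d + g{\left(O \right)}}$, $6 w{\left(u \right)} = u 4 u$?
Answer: $\frac{11514}{12253} - \frac{3 \sqrt{9 - 6 i}}{12253} \approx 0.93892 + 0.00023335 i$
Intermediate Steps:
$w{\left(u \right)} = \frac{2 u^{2}}{3}$ ($w{\left(u \right)} = \frac{u 4 u}{6} = \frac{4 u u}{6} = \frac{4 u^{2}}{6} = \frac{2 u^{2}}{3}$)
$o{\left(O \right)} = - 6 i$ ($o{\left(O \right)} = - 2 \sqrt{-4 - 5} = - 2 \sqrt{-9} = - 2 \cdot 3 i = - 6 i$)
$v{\left(X \right)} = 3 + \sqrt{X - 6 i}$
$\frac{-3841 + v{\left(9 \right)}}{-4127 + w{\left(8 \right)}} = \frac{-3841 + \left(3 + \sqrt{9 - 6 i}\right)}{-4127 + \frac{2 \cdot 8^{2}}{3}} = \frac{-3838 + \sqrt{9 - 6 i}}{-4127 + \frac{2}{3} \cdot 64} = \frac{-3838 + \sqrt{9 - 6 i}}{-4127 + \frac{128}{3}} = \frac{-3838 + \sqrt{9 - 6 i}}{- \frac{12253}{3}} = \left(-3838 + \sqrt{9 - 6 i}\right) \left(- \frac{3}{12253}\right) = \frac{11514}{12253} - \frac{3 \sqrt{9 - 6 i}}{12253}$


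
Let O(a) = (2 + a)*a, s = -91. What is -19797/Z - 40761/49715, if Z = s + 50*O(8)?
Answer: -381180868/64778645 ≈ -5.8844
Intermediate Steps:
O(a) = a*(2 + a)
Z = 3909 (Z = -91 + 50*(8*(2 + 8)) = -91 + 50*(8*10) = -91 + 50*80 = -91 + 4000 = 3909)
-19797/Z - 40761/49715 = -19797/3909 - 40761/49715 = -19797*1/3909 - 40761*1/49715 = -6599/1303 - 40761/49715 = -381180868/64778645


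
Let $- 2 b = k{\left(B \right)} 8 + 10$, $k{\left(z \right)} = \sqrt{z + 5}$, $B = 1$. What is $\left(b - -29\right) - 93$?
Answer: $-69 - 4 \sqrt{6} \approx -78.798$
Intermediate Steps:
$k{\left(z \right)} = \sqrt{5 + z}$
$b = -5 - 4 \sqrt{6}$ ($b = - \frac{\sqrt{5 + 1} \cdot 8 + 10}{2} = - \frac{\sqrt{6} \cdot 8 + 10}{2} = - \frac{8 \sqrt{6} + 10}{2} = - \frac{10 + 8 \sqrt{6}}{2} = -5 - 4 \sqrt{6} \approx -14.798$)
$\left(b - -29\right) - 93 = \left(\left(-5 - 4 \sqrt{6}\right) - -29\right) - 93 = \left(\left(-5 - 4 \sqrt{6}\right) + 29\right) - 93 = \left(24 - 4 \sqrt{6}\right) - 93 = -69 - 4 \sqrt{6}$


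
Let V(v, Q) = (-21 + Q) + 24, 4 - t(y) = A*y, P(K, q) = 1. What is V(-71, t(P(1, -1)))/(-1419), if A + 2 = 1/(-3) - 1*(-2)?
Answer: -2/387 ≈ -0.0051680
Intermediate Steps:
A = -⅓ (A = -2 + (1/(-3) - 1*(-2)) = -2 + (-⅓ + 2) = -2 + 5/3 = -⅓ ≈ -0.33333)
t(y) = 4 + y/3 (t(y) = 4 - (-1)*y/3 = 4 + y/3)
V(v, Q) = 3 + Q
V(-71, t(P(1, -1)))/(-1419) = (3 + (4 + (⅓)*1))/(-1419) = (3 + (4 + ⅓))*(-1/1419) = (3 + 13/3)*(-1/1419) = (22/3)*(-1/1419) = -2/387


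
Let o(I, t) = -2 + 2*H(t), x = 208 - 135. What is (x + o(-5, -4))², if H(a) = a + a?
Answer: 3025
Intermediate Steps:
x = 73
H(a) = 2*a
o(I, t) = -2 + 4*t (o(I, t) = -2 + 2*(2*t) = -2 + 4*t)
(x + o(-5, -4))² = (73 + (-2 + 4*(-4)))² = (73 + (-2 - 16))² = (73 - 18)² = 55² = 3025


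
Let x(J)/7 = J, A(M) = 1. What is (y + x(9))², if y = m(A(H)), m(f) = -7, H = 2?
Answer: 3136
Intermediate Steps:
x(J) = 7*J
y = -7
(y + x(9))² = (-7 + 7*9)² = (-7 + 63)² = 56² = 3136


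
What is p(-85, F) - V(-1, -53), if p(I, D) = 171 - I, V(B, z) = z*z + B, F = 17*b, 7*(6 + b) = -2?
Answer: -2552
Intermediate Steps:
b = -44/7 (b = -6 + (⅐)*(-2) = -6 - 2/7 = -44/7 ≈ -6.2857)
F = -748/7 (F = 17*(-44/7) = -748/7 ≈ -106.86)
V(B, z) = B + z² (V(B, z) = z² + B = B + z²)
p(-85, F) - V(-1, -53) = (171 - 1*(-85)) - (-1 + (-53)²) = (171 + 85) - (-1 + 2809) = 256 - 1*2808 = 256 - 2808 = -2552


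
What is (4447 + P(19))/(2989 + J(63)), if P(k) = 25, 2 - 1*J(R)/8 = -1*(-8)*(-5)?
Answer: 4472/3325 ≈ 1.3450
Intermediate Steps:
J(R) = 336 (J(R) = 16 - 8*(-1*(-8))*(-5) = 16 - 64*(-5) = 16 - 8*(-40) = 16 + 320 = 336)
(4447 + P(19))/(2989 + J(63)) = (4447 + 25)/(2989 + 336) = 4472/3325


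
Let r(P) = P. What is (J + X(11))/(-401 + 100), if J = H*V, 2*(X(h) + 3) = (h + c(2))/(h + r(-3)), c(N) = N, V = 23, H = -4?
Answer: 1507/4816 ≈ 0.31292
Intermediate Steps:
X(h) = -3 + (2 + h)/(2*(-3 + h)) (X(h) = -3 + ((h + 2)/(h - 3))/2 = -3 + ((2 + h)/(-3 + h))/2 = -3 + (2 + h)/(2*(-3 + h)))
J = -92 (J = -4*23 = -92)
(J + X(11))/(-401 + 100) = (-92 + 5*(4 - 1*11)/(2*(-3 + 11)))/(-401 + 100) = (-92 + (5/2)*(4 - 11)/8)/(-301) = (-92 + (5/2)*(⅛)*(-7))*(-1/301) = (-92 - 35/16)*(-1/301) = -1507/16*(-1/301) = 1507/4816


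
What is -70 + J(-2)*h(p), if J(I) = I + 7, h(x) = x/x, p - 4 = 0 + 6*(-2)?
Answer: -65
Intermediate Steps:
p = -8 (p = 4 + (0 + 6*(-2)) = 4 + (0 - 12) = 4 - 12 = -8)
h(x) = 1
J(I) = 7 + I
-70 + J(-2)*h(p) = -70 + (7 - 2)*1 = -70 + 5*1 = -70 + 5 = -65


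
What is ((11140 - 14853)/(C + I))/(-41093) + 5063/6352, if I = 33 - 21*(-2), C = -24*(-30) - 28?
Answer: 159600894829/200204438512 ≈ 0.79719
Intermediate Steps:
C = 692 (C = 720 - 28 = 692)
I = 75 (I = 33 + 42 = 75)
((11140 - 14853)/(C + I))/(-41093) + 5063/6352 = ((11140 - 14853)/(692 + 75))/(-41093) + 5063/6352 = -3713/767*(-1/41093) + 5063*(1/6352) = -3713*1/767*(-1/41093) + 5063/6352 = -3713/767*(-1/41093) + 5063/6352 = 3713/31518331 + 5063/6352 = 159600894829/200204438512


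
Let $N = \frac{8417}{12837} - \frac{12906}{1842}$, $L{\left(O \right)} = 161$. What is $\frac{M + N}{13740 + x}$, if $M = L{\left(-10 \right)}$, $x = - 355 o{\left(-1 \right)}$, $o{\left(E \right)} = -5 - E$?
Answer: $\frac{609466031}{59744938440} \approx 0.010201$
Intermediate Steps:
$x = 1420$ ($x = - 355 \left(-5 - -1\right) = - 355 \left(-5 + 1\right) = \left(-355\right) \left(-4\right) = 1420$)
$M = 161$
$N = - \frac{25028368}{3940959}$ ($N = 8417 \cdot \frac{1}{12837} - \frac{2151}{307} = \frac{8417}{12837} - \frac{2151}{307} = - \frac{25028368}{3940959} \approx -6.3508$)
$\frac{M + N}{13740 + x} = \frac{161 - \frac{25028368}{3940959}}{13740 + 1420} = \frac{609466031}{3940959 \cdot 15160} = \frac{609466031}{3940959} \cdot \frac{1}{15160} = \frac{609466031}{59744938440}$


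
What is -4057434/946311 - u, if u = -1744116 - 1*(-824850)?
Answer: 289969156764/315437 ≈ 9.1926e+5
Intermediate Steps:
u = -919266 (u = -1744116 + 824850 = -919266)
-4057434/946311 - u = -4057434/946311 - 1*(-919266) = -4057434*1/946311 + 919266 = -1352478/315437 + 919266 = 289969156764/315437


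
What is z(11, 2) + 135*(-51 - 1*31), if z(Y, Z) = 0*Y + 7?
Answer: -11063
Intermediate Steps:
z(Y, Z) = 7 (z(Y, Z) = 0 + 7 = 7)
z(11, 2) + 135*(-51 - 1*31) = 7 + 135*(-51 - 1*31) = 7 + 135*(-51 - 31) = 7 + 135*(-82) = 7 - 11070 = -11063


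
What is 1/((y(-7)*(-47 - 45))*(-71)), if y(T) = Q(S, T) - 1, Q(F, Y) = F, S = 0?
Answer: -1/6532 ≈ -0.00015309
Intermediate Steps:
y(T) = -1 (y(T) = 0 - 1 = -1)
1/((y(-7)*(-47 - 45))*(-71)) = 1/(-(-47 - 45)*(-71)) = 1/(-1*(-92)*(-71)) = 1/(92*(-71)) = 1/(-6532) = -1/6532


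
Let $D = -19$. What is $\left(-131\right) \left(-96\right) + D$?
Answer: $12557$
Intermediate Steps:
$\left(-131\right) \left(-96\right) + D = \left(-131\right) \left(-96\right) - 19 = 12576 - 19 = 12557$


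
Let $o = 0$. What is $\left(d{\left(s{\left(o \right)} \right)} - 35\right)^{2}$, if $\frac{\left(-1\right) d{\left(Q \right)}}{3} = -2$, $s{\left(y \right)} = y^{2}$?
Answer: $841$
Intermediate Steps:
$d{\left(Q \right)} = 6$ ($d{\left(Q \right)} = \left(-3\right) \left(-2\right) = 6$)
$\left(d{\left(s{\left(o \right)} \right)} - 35\right)^{2} = \left(6 - 35\right)^{2} = \left(-29\right)^{2} = 841$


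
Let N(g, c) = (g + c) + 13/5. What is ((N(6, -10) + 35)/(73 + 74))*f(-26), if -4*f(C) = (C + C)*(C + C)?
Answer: -5408/35 ≈ -154.51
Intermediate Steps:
f(C) = -C² (f(C) = -(C + C)*(C + C)/4 = -2*C*2*C/4 = -C²)
N(g, c) = 13/5 + c + g (N(g, c) = (c + g) + 13*(⅕) = (c + g) + 13/5 = 13/5 + c + g)
((N(6, -10) + 35)/(73 + 74))*f(-26) = (((13/5 - 10 + 6) + 35)/(73 + 74))*(-1*(-26)²) = ((-7/5 + 35)/147)*(-1*676) = ((168/5)*(1/147))*(-676) = (8/35)*(-676) = -5408/35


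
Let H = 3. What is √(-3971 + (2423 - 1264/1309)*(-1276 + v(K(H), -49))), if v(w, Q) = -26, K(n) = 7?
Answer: 5*I*√4416528413/187 ≈ 1776.9*I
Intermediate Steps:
√(-3971 + (2423 - 1264/1309)*(-1276 + v(K(H), -49))) = √(-3971 + (2423 - 1264/1309)*(-1276 - 26)) = √(-3971 + (2423 - 1264*1/1309)*(-1302)) = √(-3971 + (2423 - 1264/1309)*(-1302)) = √(-3971 + (3170443/1309)*(-1302)) = √(-3971 - 589702398/187) = √(-590444975/187) = 5*I*√4416528413/187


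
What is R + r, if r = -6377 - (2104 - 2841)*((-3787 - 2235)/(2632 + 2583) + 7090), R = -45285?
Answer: 26976240406/5215 ≈ 5.1728e+6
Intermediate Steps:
r = 27212401681/5215 (r = -6377 - (-737)*(-6022/5215 + 7090) = -6377 - (-737)*36968328/5215 = -6377 - 1*(-27245657736/5215) = -6377 + 27245657736/5215 = 27212401681/5215 ≈ 5.2181e+6)
R + r = -45285 + 27212401681/5215 = 26976240406/5215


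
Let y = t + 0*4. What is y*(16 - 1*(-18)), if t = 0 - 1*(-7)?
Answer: 238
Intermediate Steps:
t = 7 (t = 0 + 7 = 7)
y = 7 (y = 7 + 0*4 = 7 + 0 = 7)
y*(16 - 1*(-18)) = 7*(16 - 1*(-18)) = 7*(16 + 18) = 7*34 = 238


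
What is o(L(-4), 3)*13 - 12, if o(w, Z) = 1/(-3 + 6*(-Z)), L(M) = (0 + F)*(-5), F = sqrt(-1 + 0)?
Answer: -265/21 ≈ -12.619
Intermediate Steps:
F = I (F = sqrt(-1) = I ≈ 1.0*I)
L(M) = -5*I (L(M) = (0 + I)*(-5) = I*(-5) = -5*I)
o(w, Z) = 1/(-3 - 6*Z)
o(L(-4), 3)*13 - 12 = -1/(3 + 6*3)*13 - 12 = -1/(3 + 18)*13 - 12 = -1/21*13 - 12 = -13/21 - 12 = -265/21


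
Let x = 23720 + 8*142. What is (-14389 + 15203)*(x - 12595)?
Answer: 9980454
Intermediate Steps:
x = 24856 (x = 23720 + 1136 = 24856)
(-14389 + 15203)*(x - 12595) = (-14389 + 15203)*(24856 - 12595) = 814*12261 = 9980454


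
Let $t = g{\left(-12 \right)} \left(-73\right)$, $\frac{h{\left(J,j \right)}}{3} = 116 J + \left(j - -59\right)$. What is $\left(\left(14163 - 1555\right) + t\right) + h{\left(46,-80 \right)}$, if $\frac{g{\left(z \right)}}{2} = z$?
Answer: $30305$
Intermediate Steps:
$g{\left(z \right)} = 2 z$
$h{\left(J,j \right)} = 177 + 3 j + 348 J$ ($h{\left(J,j \right)} = 3 \left(116 J + \left(j - -59\right)\right) = 3 \left(116 J + \left(j + 59\right)\right) = 3 \left(116 J + \left(59 + j\right)\right) = 3 \left(59 + j + 116 J\right) = 177 + 3 j + 348 J$)
$t = 1752$ ($t = 2 \left(-12\right) \left(-73\right) = \left(-24\right) \left(-73\right) = 1752$)
$\left(\left(14163 - 1555\right) + t\right) + h{\left(46,-80 \right)} = \left(\left(14163 - 1555\right) + 1752\right) + \left(177 + 3 \left(-80\right) + 348 \cdot 46\right) = \left(\left(14163 - 1555\right) + 1752\right) + \left(177 - 240 + 16008\right) = \left(12608 + 1752\right) + 15945 = 14360 + 15945 = 30305$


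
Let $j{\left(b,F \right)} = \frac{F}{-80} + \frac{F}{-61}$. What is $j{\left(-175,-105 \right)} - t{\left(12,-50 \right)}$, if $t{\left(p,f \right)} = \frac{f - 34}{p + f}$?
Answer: $\frac{15267}{18544} \approx 0.82329$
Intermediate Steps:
$j{\left(b,F \right)} = - \frac{141 F}{4880}$ ($j{\left(b,F \right)} = F \left(- \frac{1}{80}\right) + F \left(- \frac{1}{61}\right) = - \frac{F}{80} - \frac{F}{61} = - \frac{141 F}{4880}$)
$t{\left(p,f \right)} = \frac{-34 + f}{f + p}$
$j{\left(-175,-105 \right)} - t{\left(12,-50 \right)} = \left(- \frac{141}{4880}\right) \left(-105\right) - \frac{-34 - 50}{-50 + 12} = \frac{2961}{976} - \frac{1}{-38} \left(-84\right) = \frac{2961}{976} - \left(- \frac{1}{38}\right) \left(-84\right) = \frac{2961}{976} - \frac{42}{19} = \frac{15267}{18544}$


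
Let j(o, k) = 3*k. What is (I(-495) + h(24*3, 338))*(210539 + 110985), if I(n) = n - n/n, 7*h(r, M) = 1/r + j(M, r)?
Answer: -2691971173/18 ≈ -1.4955e+8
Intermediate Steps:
h(r, M) = 1/(7*r) + 3*r/7 (h(r, M) = (1/r + 3*r)/7 = 1/(7*r) + 3*r/7)
I(n) = -1 + n (I(n) = n - 1*1 = n - 1 = -1 + n)
(I(-495) + h(24*3, 338))*(210539 + 110985) = ((-1 - 495) + (1 + 3*(24*3)²)/(7*((24*3))))*(210539 + 110985) = (-496 + (⅐)*(1 + 3*72²)/72)*321524 = (-496 + (⅐)*(1/72)*(1 + 3*5184))*321524 = (-496 + (⅐)*(1/72)*(1 + 15552))*321524 = (-496 + (⅐)*(1/72)*15553)*321524 = (-496 + 15553/504)*321524 = -234431/504*321524 = -2691971173/18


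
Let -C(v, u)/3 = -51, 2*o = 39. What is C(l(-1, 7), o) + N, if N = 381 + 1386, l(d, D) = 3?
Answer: 1920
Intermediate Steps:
o = 39/2 (o = (1/2)*39 = 39/2 ≈ 19.500)
C(v, u) = 153 (C(v, u) = -3*(-51) = 153)
N = 1767
C(l(-1, 7), o) + N = 153 + 1767 = 1920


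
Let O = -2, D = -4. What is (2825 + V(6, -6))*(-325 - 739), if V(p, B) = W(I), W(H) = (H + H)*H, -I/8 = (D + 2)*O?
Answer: -5184872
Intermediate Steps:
I = -32 (I = -8*(-4 + 2)*(-2) = -(-16)*(-2) = -8*4 = -32)
W(H) = 2*H² (W(H) = (2*H)*H = 2*H²)
V(p, B) = 2048 (V(p, B) = 2*(-32)² = 2*1024 = 2048)
(2825 + V(6, -6))*(-325 - 739) = (2825 + 2048)*(-325 - 739) = 4873*(-1064) = -5184872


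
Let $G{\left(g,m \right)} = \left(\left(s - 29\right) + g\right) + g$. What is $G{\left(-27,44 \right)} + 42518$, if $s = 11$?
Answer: $42446$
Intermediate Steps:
$G{\left(g,m \right)} = -18 + 2 g$ ($G{\left(g,m \right)} = \left(\left(11 - 29\right) + g\right) + g = \left(-18 + g\right) + g = -18 + 2 g$)
$G{\left(-27,44 \right)} + 42518 = \left(-18 + 2 \left(-27\right)\right) + 42518 = \left(-18 - 54\right) + 42518 = -72 + 42518 = 42446$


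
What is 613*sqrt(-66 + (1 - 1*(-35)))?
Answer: 613*I*sqrt(30) ≈ 3357.5*I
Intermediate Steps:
613*sqrt(-66 + (1 - 1*(-35))) = 613*sqrt(-66 + (1 + 35)) = 613*sqrt(-66 + 36) = 613*sqrt(-30) = 613*(I*sqrt(30)) = 613*I*sqrt(30)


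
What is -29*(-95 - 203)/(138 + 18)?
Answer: 4321/78 ≈ 55.397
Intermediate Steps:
-29*(-95 - 203)/(138 + 18) = -(-8642)/156 = -29*(-149/78) = 4321/78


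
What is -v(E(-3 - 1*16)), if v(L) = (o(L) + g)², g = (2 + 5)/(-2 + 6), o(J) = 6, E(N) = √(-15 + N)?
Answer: -961/16 ≈ -60.063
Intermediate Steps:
g = 7/4 ≈ 1.7500
v(L) = 961/16 (v(L) = (6 + 7/4)² = (31/4)² = 961/16)
-v(E(-3 - 1*16)) = -1*961/16 = -961/16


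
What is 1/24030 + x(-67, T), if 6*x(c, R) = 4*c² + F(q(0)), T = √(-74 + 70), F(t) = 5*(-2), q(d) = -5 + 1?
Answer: 71873731/24030 ≈ 2991.0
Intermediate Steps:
q(d) = -4
F(t) = -10
T = 2*I (T = √(-4) = 2*I ≈ 2.0*I)
x(c, R) = -5/3 + 2*c²/3 (x(c, R) = (4*c² - 10)/6 = (-10 + 4*c²)/6 = -5/3 + 2*c²/3)
1/24030 + x(-67, T) = 1/24030 + (-5/3 + (⅔)*(-67)²) = 1/24030 + (-5/3 + (⅔)*4489) = 1/24030 + (-5/3 + 8978/3) = 1/24030 + 2991 = 71873731/24030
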